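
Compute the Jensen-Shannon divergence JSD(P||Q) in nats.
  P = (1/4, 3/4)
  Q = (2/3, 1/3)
0.0902 nats

Jensen-Shannon divergence is:
JSD(P||Q) = 0.5 × D_KL(P||M) + 0.5 × D_KL(Q||M)
where M = 0.5 × (P + Q) is the mixture distribution.

M = 0.5 × (1/4, 3/4) + 0.5 × (2/3, 1/3) = (11/24, 13/24)

D_KL(P||M) = 0.0925 nats
D_KL(Q||M) = 0.0880 nats

JSD(P||Q) = 0.5 × 0.0925 + 0.5 × 0.0880 = 0.0902 nats

Unlike KL divergence, JSD is symmetric and bounded: 0 ≤ JSD ≤ log(2).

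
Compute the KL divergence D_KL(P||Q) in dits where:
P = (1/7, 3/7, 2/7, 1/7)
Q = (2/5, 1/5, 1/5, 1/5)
0.1014 dits

KL divergence: D_KL(P||Q) = Σ p(x) log(p(x)/q(x))

Computing term by term:
  x=0: 1/7 × log_10[(1/7)/(2/5)] = 1/7 × -0.4472 = -0.0639
  x=1: 3/7 × log_10[(3/7)/(1/5)] = 3/7 × 0.3310 = 0.1419
  x=2: 2/7 × log_10[(2/7)/(1/5)] = 2/7 × 0.1549 = 0.0443
  x=3: 1/7 × log_10[(1/7)/(1/5)] = 1/7 × -0.1461 = -0.0209

D_KL(P||Q) = 0.1014 dits

Note: KL divergence is always non-negative and equals 0 iff P = Q.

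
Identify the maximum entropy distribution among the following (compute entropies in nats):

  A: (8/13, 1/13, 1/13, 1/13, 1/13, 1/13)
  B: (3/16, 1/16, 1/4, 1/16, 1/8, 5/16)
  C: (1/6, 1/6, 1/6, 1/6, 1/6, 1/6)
C

For a discrete distribution over n outcomes, entropy is maximized by the uniform distribution.

Computing entropies:
H(A) = 1.2853 nats
H(B) = 1.6304 nats
H(C) = 1.7918 nats

The uniform distribution (where all probabilities equal 1/6) achieves the maximum entropy of log_e(6) = 1.7918 nats.

Distribution C has the highest entropy.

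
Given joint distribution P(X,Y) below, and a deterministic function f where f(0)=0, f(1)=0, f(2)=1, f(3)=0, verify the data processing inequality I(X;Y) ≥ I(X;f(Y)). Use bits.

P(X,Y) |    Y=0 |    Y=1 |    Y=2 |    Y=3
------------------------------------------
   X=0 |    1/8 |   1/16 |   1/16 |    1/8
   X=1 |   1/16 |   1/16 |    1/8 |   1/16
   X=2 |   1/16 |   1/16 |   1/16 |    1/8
I(X;Y) = 0.0567, I(X;f(Y)) = 0.0385, inequality holds: 0.0567 ≥ 0.0385

Data Processing Inequality: For any Markov chain X → Y → Z, we have I(X;Y) ≥ I(X;Z).

Here Z = f(Y) is a deterministic function of Y, forming X → Y → Z.

Original I(X;Y) = 0.0567 bits

After applying f:
P(X,Z) where Z=f(Y):
- P(X,Z=0) = P(X,Y=0) + P(X,Y=1) + P(X,Y=3)
- P(X,Z=1) = P(X,Y=2)

I(X;Z) = I(X;f(Y)) = 0.0385 bits

Verification: 0.0567 ≥ 0.0385 ✓

Information cannot be created by processing; the function f can only lose information about X.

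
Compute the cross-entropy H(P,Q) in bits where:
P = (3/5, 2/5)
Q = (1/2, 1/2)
1.0000 bits

Cross-entropy: H(P,Q) = -Σ p(x) log q(x)

Alternatively: H(P,Q) = H(P) + D_KL(P||Q)
H(P) = 0.9710 bits
D_KL(P||Q) = 0.0290 bits

H(P,Q) = 0.9710 + 0.0290 = 1.0000 bits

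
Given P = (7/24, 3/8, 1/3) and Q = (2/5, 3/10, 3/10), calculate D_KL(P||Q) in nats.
0.0267 nats

KL divergence: D_KL(P||Q) = Σ p(x) log(p(x)/q(x))

Computing term by term:
  x=0: 7/24 × log_e[(7/24)/(2/5)] = 7/24 × -0.3159 = -0.0921
  x=1: 3/8 × log_e[(3/8)/(3/10)] = 3/8 × 0.2231 = 0.0837
  x=2: 1/3 × log_e[(1/3)/(3/10)] = 1/3 × 0.1054 = 0.0351

D_KL(P||Q) = 0.0267 nats

Note: KL divergence is always non-negative and equals 0 iff P = Q.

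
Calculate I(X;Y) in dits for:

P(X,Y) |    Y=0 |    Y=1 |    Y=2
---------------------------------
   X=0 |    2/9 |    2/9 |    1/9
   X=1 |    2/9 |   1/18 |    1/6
0.0230 dits

Mutual information: I(X;Y) = H(X) + H(Y) - H(X,Y)

Marginals:
P(X) = (5/9, 4/9), H(X) = 0.2983 dits
P(Y) = (4/9, 5/18, 5/18), H(Y) = 0.4656 dits

Joint entropy: H(X,Y) = 0.7409 dits

I(X;Y) = 0.2983 + 0.4656 - 0.7409 = 0.0230 dits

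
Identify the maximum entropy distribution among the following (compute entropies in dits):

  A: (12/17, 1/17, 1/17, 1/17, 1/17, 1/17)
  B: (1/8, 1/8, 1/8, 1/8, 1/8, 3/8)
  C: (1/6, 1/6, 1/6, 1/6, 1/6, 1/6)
C

For a discrete distribution over n outcomes, entropy is maximized by the uniform distribution.

Computing entropies:
H(A) = 0.4687 dits
H(B) = 0.7242 dits
H(C) = 0.7782 dits

The uniform distribution (where all probabilities equal 1/6) achieves the maximum entropy of log_10(6) = 0.7782 dits.

Distribution C has the highest entropy.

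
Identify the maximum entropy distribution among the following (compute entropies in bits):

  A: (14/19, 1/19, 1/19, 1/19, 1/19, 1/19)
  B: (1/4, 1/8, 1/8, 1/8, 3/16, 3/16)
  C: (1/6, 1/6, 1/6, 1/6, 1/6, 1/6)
C

For a discrete distribution over n outcomes, entropy is maximized by the uniform distribution.

Computing entropies:
H(A) = 1.4425 bits
H(B) = 2.5306 bits
H(C) = 2.5850 bits

The uniform distribution (where all probabilities equal 1/6) achieves the maximum entropy of log_2(6) = 2.5850 bits.

Distribution C has the highest entropy.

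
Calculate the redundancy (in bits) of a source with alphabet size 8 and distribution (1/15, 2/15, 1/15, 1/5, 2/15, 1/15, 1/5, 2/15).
0.1271 bits

Redundancy measures how far a source is from maximum entropy:
R = H_max - H(X)

Maximum entropy for 8 symbols: H_max = log_2(8) = 3.0000 bits
Actual entropy: H(X) = 2.8729 bits
Redundancy: R = 3.0000 - 2.8729 = 0.1271 bits

This redundancy represents potential for compression: the source could be compressed by 0.1271 bits per symbol.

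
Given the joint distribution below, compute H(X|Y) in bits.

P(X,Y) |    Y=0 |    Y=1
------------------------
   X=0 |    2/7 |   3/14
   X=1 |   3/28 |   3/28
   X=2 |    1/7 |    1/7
1.4889 bits

Using the chain rule: H(X|Y) = H(X,Y) - H(Y)

First, compute H(X,Y) = 2.4852 bits

Marginal P(Y) = (15/28, 13/28)
H(Y) = 0.9963 bits

H(X|Y) = H(X,Y) - H(Y) = 2.4852 - 0.9963 = 1.4889 bits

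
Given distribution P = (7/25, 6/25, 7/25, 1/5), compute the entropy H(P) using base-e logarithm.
1.3773 nats

Shannon entropy is H(X) = -Σ p(x) log p(x).

For P = (7/25, 6/25, 7/25, 1/5):
H = -7/25 × log_e(7/25) -6/25 × log_e(6/25) -7/25 × log_e(7/25) -1/5 × log_e(1/5)
H = 1.3773 nats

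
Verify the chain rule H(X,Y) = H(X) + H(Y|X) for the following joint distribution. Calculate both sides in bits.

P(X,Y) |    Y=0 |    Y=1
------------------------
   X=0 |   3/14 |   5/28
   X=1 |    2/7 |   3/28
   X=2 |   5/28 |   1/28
H(X,Y) = 2.3972, H(X) = 1.5353, H(Y|X) = 0.8619 (all in bits)

Chain rule: H(X,Y) = H(X) + H(Y|X)

Left side — joint entropy directly:
H(X,Y) = -Σ p(x,y) log p(x,y) = 2.3972 bits

Right side — compute H(Y|X) from the conditional distributions:
P(X) = (11/28, 11/28, 3/14), so H(X) = 1.5353 bits
H(Y|X) = Σ_x P(X=x) · H(Y|X=x):
  P(Y|X=0) = (6/11, 5/11), H(Y|X=0) = 0.9940, weight P(X=0) = 11/28
  P(Y|X=1) = (8/11, 3/11), H(Y|X=1) = 0.8454, weight P(X=1) = 11/28
  P(Y|X=2) = (5/6, 1/6), H(Y|X=2) = 0.6500, weight P(X=2) = 3/14
H(Y|X) = 0.8619 bits

H(X) + H(Y|X) = 1.5353 + 0.8619 = 2.3972 bits

Both sides equal 2.3972 bits. ✓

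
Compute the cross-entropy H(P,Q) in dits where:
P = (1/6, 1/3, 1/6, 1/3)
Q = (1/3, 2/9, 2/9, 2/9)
0.6239 dits

Cross-entropy: H(P,Q) = -Σ p(x) log q(x)

Alternatively: H(P,Q) = H(P) + D_KL(P||Q)
H(P) = 0.5775 dits
D_KL(P||Q) = 0.0464 dits

H(P,Q) = 0.5775 + 0.0464 = 0.6239 dits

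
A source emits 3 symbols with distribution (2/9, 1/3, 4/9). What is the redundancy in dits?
0.0164 dits

Redundancy measures how far a source is from maximum entropy:
R = H_max - H(X)

Maximum entropy for 3 symbols: H_max = log_10(3) = 0.4771 dits
Actual entropy: H(X) = 0.4607 dits
Redundancy: R = 0.4771 - 0.4607 = 0.0164 dits

This redundancy represents potential for compression: the source could be compressed by 0.0164 dits per symbol.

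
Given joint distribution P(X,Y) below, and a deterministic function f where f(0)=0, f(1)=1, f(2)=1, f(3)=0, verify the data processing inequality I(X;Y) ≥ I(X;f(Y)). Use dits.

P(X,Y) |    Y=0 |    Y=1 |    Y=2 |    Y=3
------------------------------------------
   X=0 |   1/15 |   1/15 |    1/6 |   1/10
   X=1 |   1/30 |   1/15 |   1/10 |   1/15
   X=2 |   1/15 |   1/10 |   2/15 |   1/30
I(X;Y) = 0.0106, I(X;f(Y)) = 0.0024, inequality holds: 0.0106 ≥ 0.0024

Data Processing Inequality: For any Markov chain X → Y → Z, we have I(X;Y) ≥ I(X;Z).

Here Z = f(Y) is a deterministic function of Y, forming X → Y → Z.

Original I(X;Y) = 0.0106 dits

After applying f:
P(X,Z) where Z=f(Y):
- P(X,Z=0) = P(X,Y=0) + P(X,Y=3)
- P(X,Z=1) = P(X,Y=1) + P(X,Y=2)

I(X;Z) = I(X;f(Y)) = 0.0024 dits

Verification: 0.0106 ≥ 0.0024 ✓

Information cannot be created by processing; the function f can only lose information about X.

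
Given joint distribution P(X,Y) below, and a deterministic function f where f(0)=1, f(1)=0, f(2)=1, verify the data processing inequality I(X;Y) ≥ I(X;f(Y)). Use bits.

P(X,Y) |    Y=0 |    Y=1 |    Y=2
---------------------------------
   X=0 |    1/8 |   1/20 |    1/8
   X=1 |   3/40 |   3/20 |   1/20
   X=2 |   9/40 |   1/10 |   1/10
I(X;Y) = 0.0943, I(X;f(Y)) = 0.0784, inequality holds: 0.0943 ≥ 0.0784

Data Processing Inequality: For any Markov chain X → Y → Z, we have I(X;Y) ≥ I(X;Z).

Here Z = f(Y) is a deterministic function of Y, forming X → Y → Z.

Original I(X;Y) = 0.0943 bits

After applying f:
P(X,Z) where Z=f(Y):
- P(X,Z=0) = P(X,Y=1)
- P(X,Z=1) = P(X,Y=0) + P(X,Y=2)

I(X;Z) = I(X;f(Y)) = 0.0784 bits

Verification: 0.0943 ≥ 0.0784 ✓

Information cannot be created by processing; the function f can only lose information about X.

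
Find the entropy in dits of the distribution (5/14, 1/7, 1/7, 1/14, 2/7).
0.6385 dits

Shannon entropy is H(X) = -Σ p(x) log p(x).

For P = (5/14, 1/7, 1/7, 1/14, 2/7):
H = -5/14 × log_10(5/14) -1/7 × log_10(1/7) -1/7 × log_10(1/7) -1/14 × log_10(1/14) -2/7 × log_10(2/7)
H = 0.6385 dits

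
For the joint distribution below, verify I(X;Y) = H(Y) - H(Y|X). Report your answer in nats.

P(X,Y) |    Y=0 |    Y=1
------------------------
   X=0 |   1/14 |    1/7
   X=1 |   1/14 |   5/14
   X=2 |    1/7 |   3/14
I(X;Y) = 0.0284 nats

Mutual information has multiple equivalent forms:
- I(X;Y) = H(X) - H(X|Y)
- I(X;Y) = H(Y) - H(Y|X)
- I(X;Y) = H(X) + H(Y) - H(X,Y)

Computing all quantities:
H(X) = 1.0609, H(Y) = 0.5983, H(X,Y) = 1.6308
H(X|Y) = 1.0325, H(Y|X) = 0.5699

Verification:
H(X) - H(X|Y) = 1.0609 - 1.0325 = 0.0284
H(Y) - H(Y|X) = 0.5983 - 0.5699 = 0.0284
H(X) + H(Y) - H(X,Y) = 1.0609 + 0.5983 - 1.6308 = 0.0284

All forms give I(X;Y) = 0.0284 nats. ✓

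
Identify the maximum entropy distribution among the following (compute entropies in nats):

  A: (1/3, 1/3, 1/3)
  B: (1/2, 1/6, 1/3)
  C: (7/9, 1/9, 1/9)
A

For a discrete distribution over n outcomes, entropy is maximized by the uniform distribution.

Computing entropies:
H(A) = 1.0986 nats
H(B) = 1.0114 nats
H(C) = 0.6837 nats

The uniform distribution (where all probabilities equal 1/3) achieves the maximum entropy of log_e(3) = 1.0986 nats.

Distribution A has the highest entropy.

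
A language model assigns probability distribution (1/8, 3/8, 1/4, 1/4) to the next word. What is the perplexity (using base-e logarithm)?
3.7467

Perplexity is e^H (or exp(H) for natural log).

First, H = -Σ p log p = 1.3209 nats
Perplexity = e^1.3209 = 3.7467

Interpretation: The model's uncertainty is equivalent to choosing uniformly among 3.7 options.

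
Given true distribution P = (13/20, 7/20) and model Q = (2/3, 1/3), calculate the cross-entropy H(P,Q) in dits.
0.2815 dits

Cross-entropy: H(P,Q) = -Σ p(x) log q(x)

Alternatively: H(P,Q) = H(P) + D_KL(P||Q)
H(P) = 0.2812 dits
D_KL(P||Q) = 0.0003 dits

H(P,Q) = 0.2812 + 0.0003 = 0.2815 dits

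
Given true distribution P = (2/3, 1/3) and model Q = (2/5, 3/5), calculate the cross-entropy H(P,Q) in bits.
1.1269 bits

Cross-entropy: H(P,Q) = -Σ p(x) log q(x)

Alternatively: H(P,Q) = H(P) + D_KL(P||Q)
H(P) = 0.9183 bits
D_KL(P||Q) = 0.2086 bits

H(P,Q) = 0.9183 + 0.2086 = 1.1269 bits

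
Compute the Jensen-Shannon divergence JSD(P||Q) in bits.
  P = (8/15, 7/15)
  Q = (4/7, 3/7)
0.0011 bits

Jensen-Shannon divergence is:
JSD(P||Q) = 0.5 × D_KL(P||M) + 0.5 × D_KL(Q||M)
where M = 0.5 × (P + Q) is the mixture distribution.

M = 0.5 × (8/15, 7/15) + 0.5 × (4/7, 3/7) = (0.552381, 0.447619)

D_KL(P||M) = 0.0011 bits
D_KL(Q||M) = 0.0011 bits

JSD(P||Q) = 0.5 × 0.0011 + 0.5 × 0.0011 = 0.0011 bits

Unlike KL divergence, JSD is symmetric and bounded: 0 ≤ JSD ≤ log(2).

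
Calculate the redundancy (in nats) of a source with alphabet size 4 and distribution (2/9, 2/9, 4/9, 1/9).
0.1133 nats

Redundancy measures how far a source is from maximum entropy:
R = H_max - H(X)

Maximum entropy for 4 symbols: H_max = log_e(4) = 1.3863 nats
Actual entropy: H(X) = 1.2730 nats
Redundancy: R = 1.3863 - 1.2730 = 0.1133 nats

This redundancy represents potential for compression: the source could be compressed by 0.1133 nats per symbol.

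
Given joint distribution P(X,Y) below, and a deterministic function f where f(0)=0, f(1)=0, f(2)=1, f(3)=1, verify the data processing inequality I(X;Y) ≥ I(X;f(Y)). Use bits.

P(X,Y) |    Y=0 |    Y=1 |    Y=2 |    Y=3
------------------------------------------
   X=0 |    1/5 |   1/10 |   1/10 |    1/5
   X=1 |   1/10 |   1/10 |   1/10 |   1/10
I(X;Y) = 0.0200, I(X;f(Y)) = 0.0000, inequality holds: 0.0200 ≥ 0.0000

Data Processing Inequality: For any Markov chain X → Y → Z, we have I(X;Y) ≥ I(X;Z).

Here Z = f(Y) is a deterministic function of Y, forming X → Y → Z.

Original I(X;Y) = 0.0200 bits

After applying f:
P(X,Z) where Z=f(Y):
- P(X,Z=0) = P(X,Y=0) + P(X,Y=1)
- P(X,Z=1) = P(X,Y=2) + P(X,Y=3)

I(X;Z) = I(X;f(Y)) = 0.0000 bits

Verification: 0.0200 ≥ 0.0000 ✓

Information cannot be created by processing; the function f can only lose information about X.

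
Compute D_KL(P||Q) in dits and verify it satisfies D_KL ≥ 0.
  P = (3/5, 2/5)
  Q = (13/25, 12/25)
0.0056 dits

KL divergence satisfies the Gibbs inequality: D_KL(P||Q) ≥ 0 for all distributions P, Q.

D_KL(P||Q) = Σ p(x) log(p(x)/q(x))
Term by term:
  x=0: 3/5 × log_10[(3/5)/(13/25)] = 0.0373
  x=1: 2/5 × log_10[(2/5)/(12/25)] = -0.0317
D_KL(P||Q) = 0.0056 dits

D_KL(P||Q) = 0.0056 ≥ 0 ✓

This non-negativity is a fundamental property: relative entropy cannot be negative because it measures how different Q is from P.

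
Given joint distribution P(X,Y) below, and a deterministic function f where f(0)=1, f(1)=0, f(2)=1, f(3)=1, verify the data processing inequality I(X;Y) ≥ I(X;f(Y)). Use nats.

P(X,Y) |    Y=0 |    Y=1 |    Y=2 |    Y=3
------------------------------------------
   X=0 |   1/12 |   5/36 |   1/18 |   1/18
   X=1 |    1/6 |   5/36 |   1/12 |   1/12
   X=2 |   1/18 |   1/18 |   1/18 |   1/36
I(X;Y) = 0.0138, I(X;f(Y)) = 0.0077, inequality holds: 0.0138 ≥ 0.0077

Data Processing Inequality: For any Markov chain X → Y → Z, we have I(X;Y) ≥ I(X;Z).

Here Z = f(Y) is a deterministic function of Y, forming X → Y → Z.

Original I(X;Y) = 0.0138 nats

After applying f:
P(X,Z) where Z=f(Y):
- P(X,Z=0) = P(X,Y=1)
- P(X,Z=1) = P(X,Y=0) + P(X,Y=2) + P(X,Y=3)

I(X;Z) = I(X;f(Y)) = 0.0077 nats

Verification: 0.0138 ≥ 0.0077 ✓

Information cannot be created by processing; the function f can only lose information about X.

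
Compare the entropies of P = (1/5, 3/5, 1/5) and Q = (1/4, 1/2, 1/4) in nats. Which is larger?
Q

Computing entropies in nats:
H(P) = 0.9503
H(Q) = 1.0397

Distribution Q has higher entropy.

Intuition: The distribution closer to uniform (more spread out) has higher entropy.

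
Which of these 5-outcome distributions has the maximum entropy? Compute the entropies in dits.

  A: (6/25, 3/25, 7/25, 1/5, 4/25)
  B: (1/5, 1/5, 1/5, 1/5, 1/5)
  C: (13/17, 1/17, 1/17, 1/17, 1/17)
B

For a discrete distribution over n outcomes, entropy is maximized by the uniform distribution.

Computing entropies:
H(A) = 0.6812 dits
H(B) = 0.6990 dits
H(C) = 0.3786 dits

The uniform distribution (where all probabilities equal 1/5) achieves the maximum entropy of log_10(5) = 0.6990 dits.

Distribution B has the highest entropy.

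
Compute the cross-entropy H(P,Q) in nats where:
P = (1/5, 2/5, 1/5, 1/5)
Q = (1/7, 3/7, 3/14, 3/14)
1.3443 nats

Cross-entropy: H(P,Q) = -Σ p(x) log q(x)

Alternatively: H(P,Q) = H(P) + D_KL(P||Q)
H(P) = 1.3322 nats
D_KL(P||Q) = 0.0121 nats

H(P,Q) = 1.3322 + 0.0121 = 1.3443 nats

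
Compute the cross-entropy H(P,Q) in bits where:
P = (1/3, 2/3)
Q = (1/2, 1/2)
1.0000 bits

Cross-entropy: H(P,Q) = -Σ p(x) log q(x)

Alternatively: H(P,Q) = H(P) + D_KL(P||Q)
H(P) = 0.9183 bits
D_KL(P||Q) = 0.0817 bits

H(P,Q) = 0.9183 + 0.0817 = 1.0000 bits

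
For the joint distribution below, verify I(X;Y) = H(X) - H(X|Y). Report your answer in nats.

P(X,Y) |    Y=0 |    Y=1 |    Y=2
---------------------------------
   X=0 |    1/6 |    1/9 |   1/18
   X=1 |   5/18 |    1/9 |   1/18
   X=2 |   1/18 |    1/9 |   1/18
I(X;Y) = 0.0431 nats

Mutual information has multiple equivalent forms:
- I(X;Y) = H(X) - H(X|Y)
- I(X;Y) = H(Y) - H(Y|X)
- I(X;Y) = H(X) + H(Y) - H(X,Y)

Computing all quantities:
H(X) = 1.0609, H(Y) = 1.0114, H(X,Y) = 2.0292
H(X|Y) = 1.0178, H(Y|X) = 0.9683

Verification:
H(X) - H(X|Y) = 1.0609 - 1.0178 = 0.0431
H(Y) - H(Y|X) = 1.0114 - 0.9683 = 0.0431
H(X) + H(Y) - H(X,Y) = 1.0609 + 1.0114 - 2.0292 = 0.0431

All forms give I(X;Y) = 0.0431 nats. ✓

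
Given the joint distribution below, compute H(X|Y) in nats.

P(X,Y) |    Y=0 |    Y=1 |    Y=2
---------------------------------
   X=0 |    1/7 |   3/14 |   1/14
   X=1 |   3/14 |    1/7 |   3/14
0.6414 nats

Using the chain rule: H(X|Y) = H(X,Y) - H(Y)

First, compute H(X,Y) = 1.7348 nats

Marginal P(Y) = (5/14, 5/14, 2/7)
H(Y) = 1.0934 nats

H(X|Y) = H(X,Y) - H(Y) = 1.7348 - 1.0934 = 0.6414 nats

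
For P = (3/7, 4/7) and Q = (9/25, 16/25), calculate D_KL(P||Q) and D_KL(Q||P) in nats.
D_KL(P||Q) = 0.0100, D_KL(Q||P) = 0.0098

KL divergence is not symmetric: D_KL(P||Q) ≠ D_KL(Q||P) in general.

D_KL(P||Q) = 0.0100 nats
D_KL(Q||P) = 0.0098 nats

No, they are not equal!

This asymmetry is why KL divergence is not a true distance metric.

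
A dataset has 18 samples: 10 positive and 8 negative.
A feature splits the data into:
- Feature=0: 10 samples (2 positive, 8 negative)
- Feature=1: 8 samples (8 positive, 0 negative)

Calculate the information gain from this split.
0.5900 bits

Information Gain = H(Y) - H(Y|Feature)

Before split:
P(positive) = 10/18 = 0.5556
H(Y) = 0.9911 bits

After split:
Feature=0: H = 0.7219 bits (weight = 10/18)
Feature=1: H = 0.0000 bits (weight = 8/18)
H(Y|Feature) = (10/18)×0.7219 + (8/18)×0.0000 = 0.4011 bits

Information Gain = 0.9911 - 0.4011 = 0.5900 bits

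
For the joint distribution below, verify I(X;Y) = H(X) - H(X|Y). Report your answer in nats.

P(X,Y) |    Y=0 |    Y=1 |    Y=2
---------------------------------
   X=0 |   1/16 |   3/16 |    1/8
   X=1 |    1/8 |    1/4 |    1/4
I(X;Y) = 0.0048 nats

Mutual information has multiple equivalent forms:
- I(X;Y) = H(X) - H(X|Y)
- I(X;Y) = H(Y) - H(Y|X)
- I(X;Y) = H(X) + H(Y) - H(X,Y)

Computing all quantities:
H(X) = 0.6616, H(Y) = 1.0434, H(X,Y) = 1.7002
H(X|Y) = 0.6568, H(Y|X) = 1.0386

Verification:
H(X) - H(X|Y) = 0.6616 - 0.6568 = 0.0048
H(Y) - H(Y|X) = 1.0434 - 1.0386 = 0.0048
H(X) + H(Y) - H(X,Y) = 0.6616 + 1.0434 - 1.7002 = 0.0048

All forms give I(X;Y) = 0.0048 nats. ✓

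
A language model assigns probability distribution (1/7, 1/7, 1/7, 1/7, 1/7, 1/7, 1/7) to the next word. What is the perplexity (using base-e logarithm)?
7.0000

Perplexity is e^H (or exp(H) for natural log).

First, H = -Σ p log p = 1.9459 nats
Perplexity = e^1.9459 = 7.0000

Interpretation: The model's uncertainty is equivalent to choosing uniformly among 7.0 options.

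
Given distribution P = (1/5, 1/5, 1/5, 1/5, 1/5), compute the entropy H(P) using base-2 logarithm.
2.3219 bits

Shannon entropy is H(X) = -Σ p(x) log p(x).

For P = (1/5, 1/5, 1/5, 1/5, 1/5):
H = -1/5 × log_2(1/5) -1/5 × log_2(1/5) -1/5 × log_2(1/5) -1/5 × log_2(1/5) -1/5 × log_2(1/5)
H = 2.3219 bits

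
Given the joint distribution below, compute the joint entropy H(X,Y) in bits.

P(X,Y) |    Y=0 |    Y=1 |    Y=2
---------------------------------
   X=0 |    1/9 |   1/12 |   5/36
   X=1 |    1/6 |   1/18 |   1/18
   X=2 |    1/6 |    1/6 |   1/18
3.0340 bits

Joint entropy is H(X,Y) = -Σ_{x,y} p(x,y) log p(x,y).

Summing over all non-zero entries:
H(X,Y) = -[1/9·log_2(1/9) + 1/12·log_2(1/12) + 5/36·log_2(5/36) + 1/6·log_2(1/6) + 1/18·log_2(1/18) + 1/18·log_2(1/18) + 1/6·log_2(1/6) + 1/6·log_2(1/6) + 1/18·log_2(1/18)]
H(X,Y) = 3.0340 bits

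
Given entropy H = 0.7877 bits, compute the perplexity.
1.7263

Perplexity is 2^H (or exp(H) for natural log).

H = 0.7877 bits
Perplexity = 2^0.7877 = 1.7263

Interpretation: The model's uncertainty is equivalent to choosing uniformly among 1.7 options.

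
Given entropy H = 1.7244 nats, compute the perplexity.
5.6092

Perplexity is e^H (or exp(H) for natural log).

H = 1.7244 nats
Perplexity = e^1.7244 = 5.6092

Interpretation: The model's uncertainty is equivalent to choosing uniformly among 5.6 options.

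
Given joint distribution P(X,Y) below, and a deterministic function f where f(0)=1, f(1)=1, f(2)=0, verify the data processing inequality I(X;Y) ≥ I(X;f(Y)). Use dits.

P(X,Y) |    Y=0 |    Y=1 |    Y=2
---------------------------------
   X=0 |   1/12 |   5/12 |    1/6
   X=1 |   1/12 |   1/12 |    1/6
I(X;Y) = 0.0281, I(X;f(Y)) = 0.0133, inequality holds: 0.0281 ≥ 0.0133

Data Processing Inequality: For any Markov chain X → Y → Z, we have I(X;Y) ≥ I(X;Z).

Here Z = f(Y) is a deterministic function of Y, forming X → Y → Z.

Original I(X;Y) = 0.0281 dits

After applying f:
P(X,Z) where Z=f(Y):
- P(X,Z=0) = P(X,Y=2)
- P(X,Z=1) = P(X,Y=0) + P(X,Y=1)

I(X;Z) = I(X;f(Y)) = 0.0133 dits

Verification: 0.0281 ≥ 0.0133 ✓

Information cannot be created by processing; the function f can only lose information about X.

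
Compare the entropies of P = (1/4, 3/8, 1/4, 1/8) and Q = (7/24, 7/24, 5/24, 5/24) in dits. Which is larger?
Q

Computing entropies in dits:
H(P) = 0.5737
H(Q) = 0.5960

Distribution Q has higher entropy.

Intuition: The distribution closer to uniform (more spread out) has higher entropy.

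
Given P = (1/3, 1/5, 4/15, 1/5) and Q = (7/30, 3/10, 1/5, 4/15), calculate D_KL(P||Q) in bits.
0.0822 bits

KL divergence: D_KL(P||Q) = Σ p(x) log(p(x)/q(x))

Computing term by term:
  x=0: 1/3 × log_2[(1/3)/(7/30)] = 1/3 × 0.5146 = 0.1715
  x=1: 1/5 × log_2[(1/5)/(3/10)] = 1/5 × -0.5850 = -0.1170
  x=2: 4/15 × log_2[(4/15)/(1/5)] = 4/15 × 0.4150 = 0.1107
  x=3: 1/5 × log_2[(1/5)/(4/15)] = 1/5 × -0.4150 = -0.0830

D_KL(P||Q) = 0.0822 bits

Note: KL divergence is always non-negative and equals 0 iff P = Q.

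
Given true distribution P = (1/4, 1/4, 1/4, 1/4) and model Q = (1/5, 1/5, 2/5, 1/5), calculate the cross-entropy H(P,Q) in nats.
1.4362 nats

Cross-entropy: H(P,Q) = -Σ p(x) log q(x)

Alternatively: H(P,Q) = H(P) + D_KL(P||Q)
H(P) = 1.3863 nats
D_KL(P||Q) = 0.0499 nats

H(P,Q) = 1.3863 + 0.0499 = 1.4362 nats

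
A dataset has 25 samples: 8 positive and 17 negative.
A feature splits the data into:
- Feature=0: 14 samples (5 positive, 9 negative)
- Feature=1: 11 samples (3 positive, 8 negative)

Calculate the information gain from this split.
0.0059 bits

Information Gain = H(Y) - H(Y|Feature)

Before split:
P(positive) = 8/25 = 0.3200
H(Y) = 0.9044 bits

After split:
Feature=0: H = 0.9403 bits (weight = 14/25)
Feature=1: H = 0.8454 bits (weight = 11/25)
H(Y|Feature) = (14/25)×0.9403 + (11/25)×0.8454 = 0.8985 bits

Information Gain = 0.9044 - 0.8985 = 0.0059 bits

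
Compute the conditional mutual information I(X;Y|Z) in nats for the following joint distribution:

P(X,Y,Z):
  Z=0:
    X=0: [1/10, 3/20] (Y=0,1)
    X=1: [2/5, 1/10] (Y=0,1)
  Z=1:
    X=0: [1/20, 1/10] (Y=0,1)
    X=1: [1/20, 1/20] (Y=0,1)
0.0624 nats

Conditional mutual information: I(X;Y|Z) = H(X|Z) + H(Y|Z) - H(X,Y|Z)

H(Z) = 0.5623
H(X,Z) = 1.2080 → H(X|Z) = 0.6456
H(Y,Z) = 1.2080 → H(Y|Z) = 0.6456
H(X,Y,Z) = 1.7912 → H(X,Y|Z) = 1.2289

I(X;Y|Z) = 0.6456 + 0.6456 - 1.2289 = 0.0624 nats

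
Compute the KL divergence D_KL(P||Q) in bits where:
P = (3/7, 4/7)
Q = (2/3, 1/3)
0.1712 bits

KL divergence: D_KL(P||Q) = Σ p(x) log(p(x)/q(x))

Computing term by term:
  x=0: 3/7 × log_2[(3/7)/(2/3)] = 3/7 × -0.6374 = -0.2732
  x=1: 4/7 × log_2[(4/7)/(1/3)] = 4/7 × 0.7776 = 0.4443

D_KL(P||Q) = 0.1712 bits

Note: KL divergence is always non-negative and equals 0 iff P = Q.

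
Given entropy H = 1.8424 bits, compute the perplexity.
3.5861

Perplexity is 2^H (or exp(H) for natural log).

H = 1.8424 bits
Perplexity = 2^1.8424 = 3.5861

Interpretation: The model's uncertainty is equivalent to choosing uniformly among 3.6 options.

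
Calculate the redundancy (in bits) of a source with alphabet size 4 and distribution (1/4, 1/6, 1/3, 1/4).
0.0409 bits

Redundancy measures how far a source is from maximum entropy:
R = H_max - H(X)

Maximum entropy for 4 symbols: H_max = log_2(4) = 2.0000 bits
Actual entropy: H(X) = 1.9591 bits
Redundancy: R = 2.0000 - 1.9591 = 0.0409 bits

This redundancy represents potential for compression: the source could be compressed by 0.0409 bits per symbol.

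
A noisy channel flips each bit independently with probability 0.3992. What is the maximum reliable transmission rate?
0.0295 bits

For a binary symmetric channel (BSC) with error probability p:
Capacity C = 1 - H(p) bits per symbol

where H(p) = -p log₂(p) - (1-p) log₂(1-p) is the binary entropy function.

H(0.3992) = 0.9705 bits
C = 1 - 0.9705 = 0.0295 bits per symbol

This means we can reliably transmit up to 0.0295 bits of information per channel use.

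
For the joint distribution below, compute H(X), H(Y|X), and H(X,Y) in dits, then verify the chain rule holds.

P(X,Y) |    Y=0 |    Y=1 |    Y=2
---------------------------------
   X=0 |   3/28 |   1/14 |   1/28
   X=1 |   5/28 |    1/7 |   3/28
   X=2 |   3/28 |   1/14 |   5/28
H(X,Y) = 0.9152, H(X) = 0.4608, H(Y|X) = 0.4544 (all in dits)

Chain rule: H(X,Y) = H(X) + H(Y|X)

Left side — joint entropy directly:
H(X,Y) = -Σ p(x,y) log p(x,y) = 0.9152 dits

Right side — compute H(Y|X) from the conditional distributions:
P(X) = (3/14, 3/7, 5/14), so H(X) = 0.4608 dits
H(Y|X) = Σ_x P(X=x) · H(Y|X=x):
  P(Y|X=0) = (1/2, 1/3, 1/6), H(Y|X=0) = 0.4392, weight P(X=0) = 3/14
  P(Y|X=1) = (5/12, 1/3, 1/4), H(Y|X=1) = 0.4680, weight P(X=1) = 3/7
  P(Y|X=2) = (3/10, 1/5, 1/2), H(Y|X=2) = 0.4472, weight P(X=2) = 5/14
H(Y|X) = 0.4544 dits

H(X) + H(Y|X) = 0.4608 + 0.4544 = 0.9152 dits

Both sides equal 0.9152 dits. ✓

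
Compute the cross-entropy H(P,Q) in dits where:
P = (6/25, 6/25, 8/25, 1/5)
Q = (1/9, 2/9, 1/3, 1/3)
0.6339 dits

Cross-entropy: H(P,Q) = -Σ p(x) log q(x)

Alternatively: H(P,Q) = H(P) + D_KL(P||Q)
H(P) = 0.5956 dits
D_KL(P||Q) = 0.0382 dits

H(P,Q) = 0.5956 + 0.0382 = 0.6339 dits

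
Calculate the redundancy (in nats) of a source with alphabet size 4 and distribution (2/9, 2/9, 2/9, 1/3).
0.0174 nats

Redundancy measures how far a source is from maximum entropy:
R = H_max - H(X)

Maximum entropy for 4 symbols: H_max = log_e(4) = 1.3863 nats
Actual entropy: H(X) = 1.3689 nats
Redundancy: R = 1.3863 - 1.3689 = 0.0174 nats

This redundancy represents potential for compression: the source could be compressed by 0.0174 nats per symbol.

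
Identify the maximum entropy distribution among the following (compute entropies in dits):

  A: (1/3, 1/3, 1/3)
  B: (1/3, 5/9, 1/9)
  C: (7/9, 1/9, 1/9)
A

For a discrete distribution over n outcomes, entropy is maximized by the uniform distribution.

Computing entropies:
H(A) = 0.4771 dits
H(B) = 0.4069 dits
H(C) = 0.2969 dits

The uniform distribution (where all probabilities equal 1/3) achieves the maximum entropy of log_10(3) = 0.4771 dits.

Distribution A has the highest entropy.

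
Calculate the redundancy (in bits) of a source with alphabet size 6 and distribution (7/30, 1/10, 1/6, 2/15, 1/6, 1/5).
0.0493 bits

Redundancy measures how far a source is from maximum entropy:
R = H_max - H(X)

Maximum entropy for 6 symbols: H_max = log_2(6) = 2.5850 bits
Actual entropy: H(X) = 2.5357 bits
Redundancy: R = 2.5850 - 2.5357 = 0.0493 bits

This redundancy represents potential for compression: the source could be compressed by 0.0493 bits per symbol.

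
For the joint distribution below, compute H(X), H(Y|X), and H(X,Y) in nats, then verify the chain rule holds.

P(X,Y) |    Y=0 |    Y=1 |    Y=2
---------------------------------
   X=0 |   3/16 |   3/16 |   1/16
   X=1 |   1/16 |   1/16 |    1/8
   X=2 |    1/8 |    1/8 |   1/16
H(X,Y) = 2.1007, H(X) = 1.0717, H(Y|X) = 1.0289 (all in nats)

Chain rule: H(X,Y) = H(X) + H(Y|X)

Left side — joint entropy directly:
H(X,Y) = -Σ p(x,y) log p(x,y) = 2.1007 nats

Right side — compute H(Y|X) from the conditional distributions:
P(X) = (7/16, 1/4, 5/16), so H(X) = 1.0717 nats
H(Y|X) = Σ_x P(X=x) · H(Y|X=x):
  P(Y|X=0) = (3/7, 3/7, 1/7), H(Y|X=0) = 1.0042, weight P(X=0) = 7/16
  P(Y|X=1) = (1/4, 1/4, 1/2), H(Y|X=1) = 1.0397, weight P(X=1) = 1/4
  P(Y|X=2) = (2/5, 2/5, 1/5), H(Y|X=2) = 1.0549, weight P(X=2) = 5/16
H(Y|X) = 1.0289 nats

H(X) + H(Y|X) = 1.0717 + 1.0289 = 2.1007 nats

Both sides equal 2.1007 nats. ✓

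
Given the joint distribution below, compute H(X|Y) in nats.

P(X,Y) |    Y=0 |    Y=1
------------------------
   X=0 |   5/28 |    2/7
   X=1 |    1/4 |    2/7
0.6872 nats

Using the chain rule: H(X|Y) = H(X,Y) - H(Y)

First, compute H(X,Y) = 1.3701 nats

Marginal P(Y) = (3/7, 4/7)
H(Y) = 0.6829 nats

H(X|Y) = H(X,Y) - H(Y) = 1.3701 - 0.6829 = 0.6872 nats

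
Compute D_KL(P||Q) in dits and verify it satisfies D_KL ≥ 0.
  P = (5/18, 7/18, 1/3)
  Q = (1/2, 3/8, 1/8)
0.0772 dits

KL divergence satisfies the Gibbs inequality: D_KL(P||Q) ≥ 0 for all distributions P, Q.

D_KL(P||Q) = Σ p(x) log(p(x)/q(x))
Term by term:
  x=0: 5/18 × log_10[(5/18)/(1/2)] = -0.0709
  x=1: 7/18 × log_10[(7/18)/(3/8)] = 0.0061
  x=2: 1/3 × log_10[(1/3)/(1/8)] = 0.1420
D_KL(P||Q) = 0.0772 dits

D_KL(P||Q) = 0.0772 ≥ 0 ✓

This non-negativity is a fundamental property: relative entropy cannot be negative because it measures how different Q is from P.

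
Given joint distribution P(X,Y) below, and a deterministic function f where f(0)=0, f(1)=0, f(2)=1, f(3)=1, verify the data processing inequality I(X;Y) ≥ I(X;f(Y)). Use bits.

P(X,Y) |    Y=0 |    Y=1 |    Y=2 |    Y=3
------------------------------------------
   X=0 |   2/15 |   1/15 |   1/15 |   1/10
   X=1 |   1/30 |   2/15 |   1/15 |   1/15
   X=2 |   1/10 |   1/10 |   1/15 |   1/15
I(X;Y) = 0.0659, I(X;f(Y)) = 0.0017, inequality holds: 0.0659 ≥ 0.0017

Data Processing Inequality: For any Markov chain X → Y → Z, we have I(X;Y) ≥ I(X;Z).

Here Z = f(Y) is a deterministic function of Y, forming X → Y → Z.

Original I(X;Y) = 0.0659 bits

After applying f:
P(X,Z) where Z=f(Y):
- P(X,Z=0) = P(X,Y=0) + P(X,Y=1)
- P(X,Z=1) = P(X,Y=2) + P(X,Y=3)

I(X;Z) = I(X;f(Y)) = 0.0017 bits

Verification: 0.0659 ≥ 0.0017 ✓

Information cannot be created by processing; the function f can only lose information about X.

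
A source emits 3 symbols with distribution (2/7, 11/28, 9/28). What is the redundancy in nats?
0.0088 nats

Redundancy measures how far a source is from maximum entropy:
R = H_max - H(X)

Maximum entropy for 3 symbols: H_max = log_e(3) = 1.0986 nats
Actual entropy: H(X) = 1.0898 nats
Redundancy: R = 1.0986 - 1.0898 = 0.0088 nats

This redundancy represents potential for compression: the source could be compressed by 0.0088 nats per symbol.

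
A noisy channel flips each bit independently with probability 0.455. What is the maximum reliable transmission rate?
0.0059 bits

For a binary symmetric channel (BSC) with error probability p:
Capacity C = 1 - H(p) bits per symbol

where H(p) = -p log₂(p) - (1-p) log₂(1-p) is the binary entropy function.

H(0.455) = 0.9941 bits
C = 1 - 0.9941 = 0.0059 bits per symbol

This means we can reliably transmit up to 0.0059 bits of information per channel use.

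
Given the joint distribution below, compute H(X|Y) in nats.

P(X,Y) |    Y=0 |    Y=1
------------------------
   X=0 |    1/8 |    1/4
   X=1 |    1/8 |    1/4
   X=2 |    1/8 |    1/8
1.0713 nats

Using the chain rule: H(X|Y) = H(X,Y) - H(Y)

First, compute H(X,Y) = 1.7329 nats

Marginal P(Y) = (3/8, 5/8)
H(Y) = 0.6616 nats

H(X|Y) = H(X,Y) - H(Y) = 1.7329 - 0.6616 = 1.0713 nats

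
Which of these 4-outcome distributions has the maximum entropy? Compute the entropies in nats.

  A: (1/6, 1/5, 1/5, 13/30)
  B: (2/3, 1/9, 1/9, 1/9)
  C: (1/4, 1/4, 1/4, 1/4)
C

For a discrete distribution over n outcomes, entropy is maximized by the uniform distribution.

Computing entropies:
H(A) = 1.3048 nats
H(B) = 1.0027 nats
H(C) = 1.3863 nats

The uniform distribution (where all probabilities equal 1/4) achieves the maximum entropy of log_e(4) = 1.3863 nats.

Distribution C has the highest entropy.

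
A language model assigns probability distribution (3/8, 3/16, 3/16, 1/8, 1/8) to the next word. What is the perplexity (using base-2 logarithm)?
4.5513

Perplexity is 2^H (or exp(H) for natural log).

First, H = -Σ p log p = 2.1863 bits
Perplexity = 2^2.1863 = 4.5513

Interpretation: The model's uncertainty is equivalent to choosing uniformly among 4.6 options.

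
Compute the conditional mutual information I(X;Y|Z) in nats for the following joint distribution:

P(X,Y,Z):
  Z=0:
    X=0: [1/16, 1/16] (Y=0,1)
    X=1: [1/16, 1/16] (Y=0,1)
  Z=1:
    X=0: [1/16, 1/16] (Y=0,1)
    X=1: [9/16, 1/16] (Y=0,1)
0.0481 nats

Conditional mutual information: I(X;Y|Z) = H(X|Z) + H(Y|Z) - H(X,Y|Z)

H(Z) = 0.5623
H(X,Z) = 1.0735 → H(X|Z) = 0.5112
H(Y,Z) = 1.0735 → H(Y|Z) = 0.5112
H(X,Y,Z) = 1.5366 → H(X,Y|Z) = 0.9743

I(X;Y|Z) = 0.5112 + 0.5112 - 0.9743 = 0.0481 nats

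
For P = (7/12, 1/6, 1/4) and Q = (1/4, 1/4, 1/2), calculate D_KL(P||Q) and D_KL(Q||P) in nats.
D_KL(P||Q) = 0.2534, D_KL(Q||P) = 0.2361

KL divergence is not symmetric: D_KL(P||Q) ≠ D_KL(Q||P) in general.

D_KL(P||Q) = 0.2534 nats
D_KL(Q||P) = 0.2361 nats

No, they are not equal!

This asymmetry is why KL divergence is not a true distance metric.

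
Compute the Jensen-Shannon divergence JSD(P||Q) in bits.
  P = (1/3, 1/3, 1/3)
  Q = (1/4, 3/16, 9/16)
0.0406 bits

Jensen-Shannon divergence is:
JSD(P||Q) = 0.5 × D_KL(P||M) + 0.5 × D_KL(Q||M)
where M = 0.5 × (P + Q) is the mixture distribution.

M = 0.5 × (1/3, 1/3, 1/3) + 0.5 × (1/4, 3/16, 9/16) = (7/24, 0.260417, 0.447917)

D_KL(P||M) = 0.0408 bits
D_KL(Q||M) = 0.0404 bits

JSD(P||Q) = 0.5 × 0.0408 + 0.5 × 0.0404 = 0.0406 bits

Unlike KL divergence, JSD is symmetric and bounded: 0 ≤ JSD ≤ log(2).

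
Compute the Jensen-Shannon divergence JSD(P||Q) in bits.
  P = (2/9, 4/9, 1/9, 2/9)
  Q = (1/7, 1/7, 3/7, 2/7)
0.1397 bits

Jensen-Shannon divergence is:
JSD(P||Q) = 0.5 × D_KL(P||M) + 0.5 × D_KL(Q||M)
where M = 0.5 × (P + Q) is the mixture distribution.

M = 0.5 × (2/9, 4/9, 1/9, 2/9) + 0.5 × (1/7, 1/7, 3/7, 2/7) = (0.18254, 0.293651, 0.269841, 0.253968)

D_KL(P||M) = 0.1438 bits
D_KL(Q||M) = 0.1356 bits

JSD(P||Q) = 0.5 × 0.1438 + 0.5 × 0.1356 = 0.1397 bits

Unlike KL divergence, JSD is symmetric and bounded: 0 ≤ JSD ≤ log(2).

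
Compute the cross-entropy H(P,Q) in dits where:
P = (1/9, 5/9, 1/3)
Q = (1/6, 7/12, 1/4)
0.4172 dits

Cross-entropy: H(P,Q) = -Σ p(x) log q(x)

Alternatively: H(P,Q) = H(P) + D_KL(P||Q)
H(P) = 0.4069 dits
D_KL(P||Q) = 0.0103 dits

H(P,Q) = 0.4069 + 0.0103 = 0.4172 dits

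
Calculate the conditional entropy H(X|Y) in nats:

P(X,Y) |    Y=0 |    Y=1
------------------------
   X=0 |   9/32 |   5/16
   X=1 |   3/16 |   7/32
0.6754 nats

Using the chain rule: H(X|Y) = H(X,Y) - H(Y)

First, compute H(X,Y) = 1.3666 nats

Marginal P(Y) = (15/32, 17/32)
H(Y) = 0.6912 nats

H(X|Y) = H(X,Y) - H(Y) = 1.3666 - 0.6912 = 0.6754 nats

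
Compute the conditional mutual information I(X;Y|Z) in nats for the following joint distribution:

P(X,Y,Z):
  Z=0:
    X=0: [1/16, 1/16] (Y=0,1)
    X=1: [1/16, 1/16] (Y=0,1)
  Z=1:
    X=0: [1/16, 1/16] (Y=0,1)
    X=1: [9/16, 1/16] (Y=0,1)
0.0481 nats

Conditional mutual information: I(X;Y|Z) = H(X|Z) + H(Y|Z) - H(X,Y|Z)

H(Z) = 0.5623
H(X,Z) = 1.0735 → H(X|Z) = 0.5112
H(Y,Z) = 1.0735 → H(Y|Z) = 0.5112
H(X,Y,Z) = 1.5366 → H(X,Y|Z) = 0.9743

I(X;Y|Z) = 0.5112 + 0.5112 - 0.9743 = 0.0481 nats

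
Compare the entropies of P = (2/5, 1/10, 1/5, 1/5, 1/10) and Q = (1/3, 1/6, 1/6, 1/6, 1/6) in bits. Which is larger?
Q

Computing entropies in bits:
H(P) = 2.1219
H(Q) = 2.2516

Distribution Q has higher entropy.

Intuition: The distribution closer to uniform (more spread out) has higher entropy.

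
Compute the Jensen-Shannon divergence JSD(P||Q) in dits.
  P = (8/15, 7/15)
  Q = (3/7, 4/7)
0.0024 dits

Jensen-Shannon divergence is:
JSD(P||Q) = 0.5 × D_KL(P||M) + 0.5 × D_KL(Q||M)
where M = 0.5 × (P + Q) is the mixture distribution.

M = 0.5 × (8/15, 7/15) + 0.5 × (3/7, 4/7) = (0.480952, 0.519048)

D_KL(P||M) = 0.0024 dits
D_KL(Q||M) = 0.0024 dits

JSD(P||Q) = 0.5 × 0.0024 + 0.5 × 0.0024 = 0.0024 dits

Unlike KL divergence, JSD is symmetric and bounded: 0 ≤ JSD ≤ log(2).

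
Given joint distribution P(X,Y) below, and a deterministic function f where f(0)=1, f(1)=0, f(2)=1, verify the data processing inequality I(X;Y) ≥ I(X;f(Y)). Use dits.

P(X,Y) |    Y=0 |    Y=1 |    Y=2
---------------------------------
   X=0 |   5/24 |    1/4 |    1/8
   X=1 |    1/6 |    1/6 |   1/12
I(X;Y) = 0.0004, I(X;f(Y)) = 0.0002, inequality holds: 0.0004 ≥ 0.0002

Data Processing Inequality: For any Markov chain X → Y → Z, we have I(X;Y) ≥ I(X;Z).

Here Z = f(Y) is a deterministic function of Y, forming X → Y → Z.

Original I(X;Y) = 0.0004 dits

After applying f:
P(X,Z) where Z=f(Y):
- P(X,Z=0) = P(X,Y=1)
- P(X,Z=1) = P(X,Y=0) + P(X,Y=2)

I(X;Z) = I(X;f(Y)) = 0.0002 dits

Verification: 0.0004 ≥ 0.0002 ✓

Information cannot be created by processing; the function f can only lose information about X.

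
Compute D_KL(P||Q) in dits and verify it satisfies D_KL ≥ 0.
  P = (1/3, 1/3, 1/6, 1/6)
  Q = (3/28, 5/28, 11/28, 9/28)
0.1451 dits

KL divergence satisfies the Gibbs inequality: D_KL(P||Q) ≥ 0 for all distributions P, Q.

D_KL(P||Q) = Σ p(x) log(p(x)/q(x))
Term by term:
  x=0: 1/3 × log_10[(1/3)/(3/28)] = 0.1643
  x=1: 1/3 × log_10[(1/3)/(5/28)] = 0.0904
  x=2: 1/6 × log_10[(1/6)/(11/28)] = -0.0621
  x=3: 1/6 × log_10[(1/6)/(9/28)] = -0.0475
D_KL(P||Q) = 0.1451 dits

D_KL(P||Q) = 0.1451 ≥ 0 ✓

This non-negativity is a fundamental property: relative entropy cannot be negative because it measures how different Q is from P.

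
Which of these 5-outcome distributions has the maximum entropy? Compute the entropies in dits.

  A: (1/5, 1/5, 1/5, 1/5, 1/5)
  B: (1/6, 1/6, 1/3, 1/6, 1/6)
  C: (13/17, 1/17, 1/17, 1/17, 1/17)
A

For a discrete distribution over n outcomes, entropy is maximized by the uniform distribution.

Computing entropies:
H(A) = 0.6990 dits
H(B) = 0.6778 dits
H(C) = 0.3786 dits

The uniform distribution (where all probabilities equal 1/5) achieves the maximum entropy of log_10(5) = 0.6990 dits.

Distribution A has the highest entropy.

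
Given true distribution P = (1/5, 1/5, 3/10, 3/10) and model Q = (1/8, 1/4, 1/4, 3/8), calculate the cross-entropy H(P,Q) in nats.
1.4033 nats

Cross-entropy: H(P,Q) = -Σ p(x) log q(x)

Alternatively: H(P,Q) = H(P) + D_KL(P||Q)
H(P) = 1.3662 nats
D_KL(P||Q) = 0.0371 nats

H(P,Q) = 1.3662 + 0.0371 = 1.4033 nats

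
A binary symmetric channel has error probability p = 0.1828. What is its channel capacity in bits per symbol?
0.3138 bits

For a binary symmetric channel (BSC) with error probability p:
Capacity C = 1 - H(p) bits per symbol

where H(p) = -p log₂(p) - (1-p) log₂(1-p) is the binary entropy function.

H(0.1828) = 0.6862 bits
C = 1 - 0.6862 = 0.3138 bits per symbol

This means we can reliably transmit up to 0.3138 bits of information per channel use.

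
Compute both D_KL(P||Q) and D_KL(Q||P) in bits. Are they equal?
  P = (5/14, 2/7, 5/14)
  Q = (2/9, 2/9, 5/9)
D_KL(P||Q) = 0.1204, D_KL(Q||P) = 0.1214

KL divergence is not symmetric: D_KL(P||Q) ≠ D_KL(Q||P) in general.

D_KL(P||Q) = 0.1204 bits
D_KL(Q||P) = 0.1214 bits

No, they are not equal!

This asymmetry is why KL divergence is not a true distance metric.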